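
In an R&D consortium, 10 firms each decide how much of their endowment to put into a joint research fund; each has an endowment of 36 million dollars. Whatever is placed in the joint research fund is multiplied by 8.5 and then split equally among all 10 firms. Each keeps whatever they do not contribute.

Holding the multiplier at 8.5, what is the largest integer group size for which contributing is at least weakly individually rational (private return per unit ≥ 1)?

8

Private return per unit is 8.5/(group size), which is ≥ 1 whenever the group size is ≤ 8.5.
The largest such integer is 8.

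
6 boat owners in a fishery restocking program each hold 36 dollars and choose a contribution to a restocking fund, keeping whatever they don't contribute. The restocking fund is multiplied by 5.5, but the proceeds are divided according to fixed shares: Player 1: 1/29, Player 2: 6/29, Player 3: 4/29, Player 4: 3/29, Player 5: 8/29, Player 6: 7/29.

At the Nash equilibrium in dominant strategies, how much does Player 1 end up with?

56.48 dollars

Player j's private return per contributed unit is 5.5 × (j's share). Contributing is weakly dominant for j when that share is at least 1/5.5 = 0.1818, and contributing 0 is dominant otherwise.
The shares above 0.1818 belong to Player 2, Player 5 and Player 6, contributing 36 each; the remaining 3 contribute 0. Total contributed: 108.
Player 1 keeps 36 and receives 5.5 × 108 × 1/29 = 20.48 from the restocking fund, for a payoff of 56.48.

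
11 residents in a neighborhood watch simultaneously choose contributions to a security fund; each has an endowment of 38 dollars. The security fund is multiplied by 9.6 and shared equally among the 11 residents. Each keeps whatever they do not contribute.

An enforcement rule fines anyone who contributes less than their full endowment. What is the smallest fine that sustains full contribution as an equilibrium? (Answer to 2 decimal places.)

4.84 dollars

Given the others contribute fully, the best deviation is to contribute 0 (any partial contribution still incurs the fine and gives up units whose private return 0.8727 is below 1).
Deviating from 38 to 0 saves 38 dollars but forfeits the deviator's share of the drop in the security fund: 9.6/11 × 38 = 33.16.
So the deviation gain is 38 − 33.16 = 4.84, and the fine must be at least 4.84 dollars to wipe it out.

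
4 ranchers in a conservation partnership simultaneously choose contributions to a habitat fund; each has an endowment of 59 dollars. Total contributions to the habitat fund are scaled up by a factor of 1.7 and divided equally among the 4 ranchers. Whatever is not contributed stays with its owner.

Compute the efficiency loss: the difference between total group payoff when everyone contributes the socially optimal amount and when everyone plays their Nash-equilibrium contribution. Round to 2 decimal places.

Each contributed unit returns 1.7/4 = 0.4250 to its contributor — below 1 — so contributing 0 is dominant for every player. At the Nash equilibrium everyone keeps their 59, and the group total is 4 × 59 = 236.
Each contributed unit returns 1.700 to the group as a whole (0.4250 to each of 4 players), which exceeds 1, so the social optimum is full contribution: group total = 1.700 × 236 = 401.20.
Efficiency loss = 401.20 − 236 = 165.20.

165.20 dollars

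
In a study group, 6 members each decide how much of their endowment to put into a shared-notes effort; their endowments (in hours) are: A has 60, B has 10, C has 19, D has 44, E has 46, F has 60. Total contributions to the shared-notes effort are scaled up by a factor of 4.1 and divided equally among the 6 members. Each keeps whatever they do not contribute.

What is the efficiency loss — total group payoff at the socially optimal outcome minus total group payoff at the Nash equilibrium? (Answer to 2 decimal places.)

740.90 hours

The private return per contributed unit is 4.1/6 = 0.6833 < 1 for every player regardless of endowment, so the Nash equilibrium is zero contribution and the group total is Σ E_j = 60 + 10 + 19 + 44 + 46 + 60 = 239.
Each contributed unit returns 4.100 to the group, so the social optimum is full contribution by everyone: group total = 4.100 × 239 = 979.90.
Efficiency loss = (4.100 − 1) × 239 = 740.90.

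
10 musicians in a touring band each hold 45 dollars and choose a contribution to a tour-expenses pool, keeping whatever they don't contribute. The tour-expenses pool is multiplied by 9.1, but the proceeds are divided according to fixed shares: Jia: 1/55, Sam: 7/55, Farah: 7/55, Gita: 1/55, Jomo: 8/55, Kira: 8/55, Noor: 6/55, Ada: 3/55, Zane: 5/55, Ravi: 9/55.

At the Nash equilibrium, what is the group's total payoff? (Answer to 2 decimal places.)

2272.50 dollars

Each unit j contributes comes back to j as 9.1 × (j's share), so j prefers to contribute only if that share exceeds 1/9.1 = 0.1099; otherwise keeping the unit dominates.
Sam, Farah, Jomo, Kira and Ravi are above the threshold, contributing 45 each; the remaining 5 contribute 0. Total contributed: 225.
The tour-expenses pool pays out 9.1 × 225 = 2047.50 in total (split across the unequal shares, but the aggregate is all that matters for the group sum).
The 5 free-riders keep 45 each, adding 225. Group total = 225 + 2047.50 = 2272.50.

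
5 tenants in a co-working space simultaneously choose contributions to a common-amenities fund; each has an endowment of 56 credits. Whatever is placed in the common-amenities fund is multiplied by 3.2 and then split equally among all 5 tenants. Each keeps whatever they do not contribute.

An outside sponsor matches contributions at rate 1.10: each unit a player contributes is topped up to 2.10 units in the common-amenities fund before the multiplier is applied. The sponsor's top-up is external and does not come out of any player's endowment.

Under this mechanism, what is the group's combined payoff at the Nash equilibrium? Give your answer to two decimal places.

With the mechanism, a contributed unit returns 3.2 × 2.10 / 5 = 1.3440 per unit of net cost to the contributor — now above 1 — so contributing fully is weakly dominant for every player.
So the Nash equilibrium is full contribution by all 5; the group earns 3.2 × 2.10 × 280 = 1881.60.

1881.60 credits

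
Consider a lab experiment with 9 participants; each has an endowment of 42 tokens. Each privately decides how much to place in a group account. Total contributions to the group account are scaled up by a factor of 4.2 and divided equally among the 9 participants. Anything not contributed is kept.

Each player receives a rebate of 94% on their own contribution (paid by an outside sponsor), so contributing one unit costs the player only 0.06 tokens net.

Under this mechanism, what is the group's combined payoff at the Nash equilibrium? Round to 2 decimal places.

Under the mechanism each unit contributed yields (4.2/9) / 0.06 = 7.7778 back to its contributor per unit of net cost, which exceeds 1, making full contribution the dominant choice for everyone.
At the Nash equilibrium everyone contributes 42. Group total payoff = 9 × (42 × 0.94 + 4.2 × 42) = 1942.92.

1942.92 tokens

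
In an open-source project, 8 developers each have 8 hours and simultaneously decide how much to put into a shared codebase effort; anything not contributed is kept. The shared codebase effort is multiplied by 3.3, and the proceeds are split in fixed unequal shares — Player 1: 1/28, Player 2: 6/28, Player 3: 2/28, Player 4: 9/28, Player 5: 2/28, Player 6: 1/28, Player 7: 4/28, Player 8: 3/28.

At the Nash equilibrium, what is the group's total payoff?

82.40 hours

A player with share s gets back 3.3·s per unit contributed, so full contribution is dominant for anyone with s > 1/3.3 = 0.3030 and zero contribution is dominant for anyone below.
Player 4 alone (share 9/28) is above the threshold, contributing 8; the remaining 7 contribute 0. Total contributed: 8.
The shared codebase effort pays out 3.3 × 8 = 26.40 in total (split across the unequal shares, but the aggregate is all that matters for the group sum).
The 7 free-riders keep 8 each, adding 56. Group total = 56 + 26.40 = 82.40.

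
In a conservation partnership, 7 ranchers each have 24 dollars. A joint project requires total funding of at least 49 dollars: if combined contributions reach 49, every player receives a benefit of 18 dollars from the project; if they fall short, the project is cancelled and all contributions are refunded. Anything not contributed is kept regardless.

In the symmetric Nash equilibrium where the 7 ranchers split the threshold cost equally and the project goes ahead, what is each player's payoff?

Equal share of the threshold: 49/7 = 7.
At this profile no one gains by cutting their contribution: any cut drops the total below 49, the project is cancelled, contributions are refunded, and the deviator ends with 24, which is less than 24 − 7 + 18 = 35. Contributing more than 7 just wastes the excess. So contributing exactly 7 is a best response.
Each player's payoff: 24 − 7 + 18 = 35.

35 dollars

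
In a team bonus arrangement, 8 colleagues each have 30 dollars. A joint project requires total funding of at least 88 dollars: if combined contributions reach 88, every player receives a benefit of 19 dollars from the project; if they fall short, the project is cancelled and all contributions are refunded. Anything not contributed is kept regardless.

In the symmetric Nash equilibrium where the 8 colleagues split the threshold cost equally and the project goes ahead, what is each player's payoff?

38 dollars

Equal share of the threshold: 88/8 = 11.
At this profile no one gains by cutting their contribution: any cut drops the total below 88, the project is cancelled, contributions are refunded, and the deviator ends with 30, which is less than 30 − 11 + 19 = 38. Contributing more than 11 just wastes the excess. So contributing exactly 11 is a best response.
Each player's payoff: 30 − 11 + 19 = 38.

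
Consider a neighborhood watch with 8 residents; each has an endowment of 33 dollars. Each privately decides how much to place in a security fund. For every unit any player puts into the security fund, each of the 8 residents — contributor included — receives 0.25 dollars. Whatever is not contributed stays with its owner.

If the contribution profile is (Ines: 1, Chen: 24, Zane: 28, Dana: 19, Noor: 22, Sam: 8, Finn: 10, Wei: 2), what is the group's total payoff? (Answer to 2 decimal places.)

378.00 dollars

Total contributed: 1 + 24 + 28 + 19 + 22 + 8 + 10 + 2 = 114; total kept: 8 × 33 − 114 = 150.
The security fund pays out 0.25 × 8 × 114 = 228.00 in aggregate.
Group total = 150 + 228.00 = 378.00.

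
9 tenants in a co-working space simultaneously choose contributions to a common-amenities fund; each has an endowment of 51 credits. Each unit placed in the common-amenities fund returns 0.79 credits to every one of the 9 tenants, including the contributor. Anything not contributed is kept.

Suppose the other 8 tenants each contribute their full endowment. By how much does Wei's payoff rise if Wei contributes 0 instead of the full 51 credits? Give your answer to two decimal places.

10.71 credits

Switching from a contribution of 51 to 0 lets Wei keep an extra 51 credits, but lowers the common-amenities fund by 51, which costs Wei their own share of that drop: 0.79 × 51 = 40.29.
Net gain = 51 − 40.29 = 10.71. The private return per contributed unit (0.79) is below 1, so free-riding is indeed the best response regardless of what the others do.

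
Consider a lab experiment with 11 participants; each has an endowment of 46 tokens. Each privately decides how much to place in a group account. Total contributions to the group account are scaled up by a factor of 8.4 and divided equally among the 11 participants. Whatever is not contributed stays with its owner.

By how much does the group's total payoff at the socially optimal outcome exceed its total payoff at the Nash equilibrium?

Each contributed unit returns 8.4/11 = 0.7636 to its contributor — below 1 — so contributing 0 is dominant for every player. At the Nash equilibrium everyone keeps their 46, and the group total is 11 × 46 = 506.
Each contributed unit returns 8.400 to the group as a whole (0.7636 to each of 11 players), which exceeds 1, so the social optimum is full contribution: group total = 8.400 × 506 = 4250.40.
Efficiency loss = 4250.40 − 506 = 3744.40.

3744.40 tokens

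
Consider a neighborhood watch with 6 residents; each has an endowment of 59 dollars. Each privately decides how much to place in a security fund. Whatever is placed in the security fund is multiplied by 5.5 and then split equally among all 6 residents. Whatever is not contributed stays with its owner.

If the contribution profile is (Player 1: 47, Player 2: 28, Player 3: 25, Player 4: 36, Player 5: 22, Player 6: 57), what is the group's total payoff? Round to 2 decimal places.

Total contributed: 47 + 28 + 25 + 36 + 22 + 57 = 215; total kept: 6 × 59 − 215 = 139.
The security fund pays out 5.5 × 215 = 1182.50 in aggregate.
Group total = 139 + 1182.50 = 1321.50.

1321.50 dollars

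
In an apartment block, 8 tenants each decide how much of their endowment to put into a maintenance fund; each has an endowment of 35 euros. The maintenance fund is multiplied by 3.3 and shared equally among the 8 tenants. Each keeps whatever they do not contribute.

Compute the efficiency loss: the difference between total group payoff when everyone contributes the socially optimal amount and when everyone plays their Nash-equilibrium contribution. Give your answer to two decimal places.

644.00 euros

Each contributed unit returns 3.3/8 = 0.4125 to its contributor — below 1 — so contributing 0 is dominant for every player. At the Nash equilibrium everyone keeps their 35, and the group total is 8 × 35 = 280.
Each contributed unit returns 3.300 to the group as a whole (0.4125 to each of 8 players), which exceeds 1, so the social optimum is full contribution: group total = 3.300 × 280 = 924.00.
Efficiency loss = 924.00 − 280 = 644.00.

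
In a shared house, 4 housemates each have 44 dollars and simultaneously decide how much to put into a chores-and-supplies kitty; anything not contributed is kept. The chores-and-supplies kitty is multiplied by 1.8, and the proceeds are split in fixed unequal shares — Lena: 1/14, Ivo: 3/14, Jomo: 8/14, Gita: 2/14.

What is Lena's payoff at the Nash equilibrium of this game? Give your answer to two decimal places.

Player j's private return per contributed unit is 1.8 × (j's share). Contributing is weakly dominant for j when that share is at least 1/1.8 = 0.5556, and contributing 0 is dominant otherwise.
The only share above 0.5556 is Jomo's 8/14, contributing 44; the remaining 3 contribute 0. Total contributed: 44.
Lena keeps 44 and receives 1.8 × 44 × 1/14 = 5.66 from the chores-and-supplies kitty, for a payoff of 49.66.

49.66 dollars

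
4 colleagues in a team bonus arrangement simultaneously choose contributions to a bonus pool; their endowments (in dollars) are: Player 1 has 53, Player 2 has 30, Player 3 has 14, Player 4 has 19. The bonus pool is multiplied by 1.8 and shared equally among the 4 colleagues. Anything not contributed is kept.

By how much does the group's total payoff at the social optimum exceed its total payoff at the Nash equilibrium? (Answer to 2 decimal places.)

92.80 dollars

The private return per contributed unit is 1.8/4 = 0.4500 < 1 for every player regardless of endowment, so the Nash equilibrium is zero contribution and the group total is Σ E_j = 53 + 30 + 14 + 19 = 116.
Each contributed unit returns 1.800 to the group, so the social optimum is full contribution by everyone: group total = 1.800 × 116 = 208.80.
Efficiency loss = (1.800 − 1) × 116 = 92.80.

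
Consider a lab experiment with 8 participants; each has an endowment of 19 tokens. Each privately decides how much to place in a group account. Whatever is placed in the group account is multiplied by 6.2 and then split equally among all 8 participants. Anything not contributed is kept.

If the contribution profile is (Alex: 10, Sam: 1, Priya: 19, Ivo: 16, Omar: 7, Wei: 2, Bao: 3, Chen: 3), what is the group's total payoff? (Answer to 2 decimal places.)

469.20 tokens

Total contributed: 10 + 1 + 19 + 16 + 7 + 2 + 3 + 3 = 61; total kept: 8 × 19 − 61 = 91.
The group account pays out 6.2 × 61 = 378.20 in aggregate.
Group total = 91 + 378.20 = 469.20.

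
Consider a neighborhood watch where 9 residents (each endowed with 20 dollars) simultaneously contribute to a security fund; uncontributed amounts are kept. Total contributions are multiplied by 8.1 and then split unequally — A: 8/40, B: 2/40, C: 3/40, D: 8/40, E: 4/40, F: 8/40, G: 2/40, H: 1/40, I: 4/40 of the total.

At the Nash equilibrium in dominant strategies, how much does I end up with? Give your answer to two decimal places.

Player j's private return per contributed unit is 8.1 × (j's share). Contributing is weakly dominant for j when that share is at least 1/8.1 = 0.1235, and contributing 0 is dominant otherwise.
The shares above 0.1235 belong to A, D and F, contributing 20 each; the remaining 6 contribute 0. Total contributed: 60.
I keeps 20 and receives 8.1 × 60 × 4/40 = 48.60 from the security fund, for a payoff of 68.60.

68.60 dollars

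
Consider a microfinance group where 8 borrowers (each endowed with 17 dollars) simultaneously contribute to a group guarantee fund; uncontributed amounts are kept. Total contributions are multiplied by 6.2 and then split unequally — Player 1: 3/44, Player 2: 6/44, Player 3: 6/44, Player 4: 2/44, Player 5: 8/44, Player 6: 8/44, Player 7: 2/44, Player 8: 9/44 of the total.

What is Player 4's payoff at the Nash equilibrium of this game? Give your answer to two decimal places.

31.37 dollars

For player j, contributing a unit is worthwhile iff 6.2 × (j's share) ≥ 1, i.e. iff j's share is at least 0.1613.
Player 5, Player 6 and Player 8 clear that bar, contributing 17 each; the remaining 5 contribute 0. Total contributed: 51.
Player 4 keeps 17 and receives 6.2 × 51 × 2/44 = 14.37 from the group guarantee fund, for a payoff of 31.37.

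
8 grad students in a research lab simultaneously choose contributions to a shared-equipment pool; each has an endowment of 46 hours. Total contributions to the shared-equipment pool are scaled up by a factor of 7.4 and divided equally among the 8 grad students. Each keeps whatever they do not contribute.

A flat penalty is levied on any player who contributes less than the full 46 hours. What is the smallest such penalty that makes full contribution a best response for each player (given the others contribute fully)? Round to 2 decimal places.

3.45 hours

Given the others contribute fully, the best deviation is to contribute 0 (any partial contribution still incurs the fine and gives up units whose private return 0.9250 is below 1).
Deviating from 46 to 0 saves 46 hours but forfeits the deviator's share of the drop in the shared-equipment pool: 7.4/8 × 46 = 42.55.
So the deviation gain is 46 − 42.55 = 3.45, and the fine must be at least 3.45 hours to wipe it out.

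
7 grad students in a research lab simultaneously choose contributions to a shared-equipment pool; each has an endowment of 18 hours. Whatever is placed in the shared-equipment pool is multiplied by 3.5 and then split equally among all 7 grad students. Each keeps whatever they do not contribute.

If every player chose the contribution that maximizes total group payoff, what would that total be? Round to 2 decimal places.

441.00 hours

Each contributed unit returns 3.500 to the group as a whole (0.5000 to each of 7 players), which exceeds 1, so the social optimum is full contribution: group total = 3.500 × 126 = 441.00.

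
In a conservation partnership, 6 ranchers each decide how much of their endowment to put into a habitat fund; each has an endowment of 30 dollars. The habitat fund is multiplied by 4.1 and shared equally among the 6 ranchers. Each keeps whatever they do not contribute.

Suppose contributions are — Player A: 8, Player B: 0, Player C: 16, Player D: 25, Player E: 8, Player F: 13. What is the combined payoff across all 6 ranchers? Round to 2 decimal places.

Total contributed: 8 + 0 + 16 + 25 + 8 + 13 = 70; total kept: 6 × 30 − 70 = 110.
The habitat fund pays out 4.1 × 70 = 287.00 in aggregate.
Group total = 110 + 287.00 = 397.00.

397.00 dollars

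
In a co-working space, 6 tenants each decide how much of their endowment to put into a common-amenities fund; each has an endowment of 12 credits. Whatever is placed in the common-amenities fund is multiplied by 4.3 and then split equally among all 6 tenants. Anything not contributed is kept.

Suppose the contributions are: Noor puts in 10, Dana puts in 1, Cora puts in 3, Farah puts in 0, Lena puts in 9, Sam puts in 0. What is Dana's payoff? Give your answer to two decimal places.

27.48 credits

Total contributed: 10 + 1 + 3 + 0 + 9 + 0 = 23.
Each receives 4.3 × 23 / 6 = 16.48 from the common-amenities fund.
Dana keeps 12 − 1 = 11, so Dana's payoff is 11 + 16.48 = 27.48.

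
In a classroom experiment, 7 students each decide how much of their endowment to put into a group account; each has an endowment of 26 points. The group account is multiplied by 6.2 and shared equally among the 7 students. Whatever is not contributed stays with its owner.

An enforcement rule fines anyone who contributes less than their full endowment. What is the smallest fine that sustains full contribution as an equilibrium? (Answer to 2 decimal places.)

Given the others contribute fully, the best deviation is to contribute 0 (any partial contribution still incurs the fine and gives up units whose private return 0.8857 is below 1).
Deviating from 26 to 0 saves 26 points but forfeits the deviator's share of the drop in the group account: 6.2/7 × 26 = 23.03.
So the deviation gain is 26 − 23.03 = 2.97, and the fine must be at least 2.97 points to wipe it out.

2.97 points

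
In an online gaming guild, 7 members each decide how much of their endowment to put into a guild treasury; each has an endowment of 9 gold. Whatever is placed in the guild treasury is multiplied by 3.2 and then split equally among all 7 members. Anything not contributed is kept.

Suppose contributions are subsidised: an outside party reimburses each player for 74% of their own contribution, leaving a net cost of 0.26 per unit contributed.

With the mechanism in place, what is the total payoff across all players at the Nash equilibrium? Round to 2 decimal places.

248.22 gold

Under the mechanism each unit contributed yields (3.2/7) / 0.26 = 1.7582 back to its contributor per unit of net cost, which exceeds 1, making full contribution the dominant choice for everyone.
So the Nash equilibrium is full contribution by all 7; the group earns 7 × (9 × 0.74 + 3.2 × 9) = 248.22.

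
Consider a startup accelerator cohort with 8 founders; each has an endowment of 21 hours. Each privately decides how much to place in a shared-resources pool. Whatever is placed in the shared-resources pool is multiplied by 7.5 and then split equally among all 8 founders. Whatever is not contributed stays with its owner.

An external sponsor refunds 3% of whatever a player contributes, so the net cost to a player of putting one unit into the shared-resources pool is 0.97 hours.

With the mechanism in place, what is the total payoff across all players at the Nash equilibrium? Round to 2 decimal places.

168.00 hours

The effective private return is (7.5/8) / 0.97 = 0.9665, which is still under 1, so the mechanism doesn't change anyone's dominant strategy: zero contribution.
At the Nash equilibrium no one contributes; group total payoff = 8 × 21 = 168.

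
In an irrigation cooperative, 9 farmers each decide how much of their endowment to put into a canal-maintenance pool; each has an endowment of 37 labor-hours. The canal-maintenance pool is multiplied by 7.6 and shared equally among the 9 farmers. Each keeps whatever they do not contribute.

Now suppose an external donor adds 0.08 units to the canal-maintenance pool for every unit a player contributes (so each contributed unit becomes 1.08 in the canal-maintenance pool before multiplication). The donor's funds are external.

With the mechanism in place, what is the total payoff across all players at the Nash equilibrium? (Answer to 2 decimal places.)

333.00 labor-hours

With the mechanism, a contributed unit returns 7.6 × 1.08 / 9 = 0.9120 per unit of net cost — still below 1 — so contributing 0 remains dominant for every player.
Everyone keeps their endowment and the group total is 9 × 37 = 333.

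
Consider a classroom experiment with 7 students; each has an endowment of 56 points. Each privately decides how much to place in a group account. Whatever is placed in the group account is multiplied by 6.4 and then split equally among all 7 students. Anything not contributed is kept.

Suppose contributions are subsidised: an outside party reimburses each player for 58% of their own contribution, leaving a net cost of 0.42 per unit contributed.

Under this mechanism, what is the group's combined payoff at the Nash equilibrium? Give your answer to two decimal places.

The effective private return per unit is now (6.4/7) / 0.42 = 2.1769 > 1, so every player's dominant strategy flips to full contribution.
At the Nash equilibrium everyone contributes 56. Group total payoff = 7 × (56 × 0.58 + 6.4 × 56) = 2736.16.

2736.16 points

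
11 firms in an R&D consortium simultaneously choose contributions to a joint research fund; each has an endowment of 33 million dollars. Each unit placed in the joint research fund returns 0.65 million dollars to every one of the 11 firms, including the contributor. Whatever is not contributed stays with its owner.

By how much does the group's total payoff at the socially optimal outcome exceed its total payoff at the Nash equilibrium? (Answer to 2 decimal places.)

2232.45 million dollars

The private return per contributed unit is 0.65 < 1, so contributing 0 is dominant for every player. At the Nash equilibrium everyone keeps their 33, and the group total is 11 × 33 = 363.
Each contributed unit returns 7.150 to the group as a whole (0.65 to each of 11 players), which exceeds 1, so the social optimum is full contribution: group total = 7.150 × 363 = 2595.45.
Efficiency loss = 2595.45 − 363 = 2232.45.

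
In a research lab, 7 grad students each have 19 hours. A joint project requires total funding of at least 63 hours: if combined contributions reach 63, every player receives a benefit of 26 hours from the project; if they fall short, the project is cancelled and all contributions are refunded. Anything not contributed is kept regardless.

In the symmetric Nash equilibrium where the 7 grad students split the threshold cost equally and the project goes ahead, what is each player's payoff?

36 hours

Equal share of the threshold: 63/7 = 9.
At this profile no one gains by cutting their contribution: any cut drops the total below 63, the project is cancelled, contributions are refunded, and the deviator ends with 19, which is less than 19 − 9 + 26 = 36. Contributing more than 9 just wastes the excess. So contributing exactly 9 is a best response.
Each player's payoff: 19 − 9 + 26 = 36.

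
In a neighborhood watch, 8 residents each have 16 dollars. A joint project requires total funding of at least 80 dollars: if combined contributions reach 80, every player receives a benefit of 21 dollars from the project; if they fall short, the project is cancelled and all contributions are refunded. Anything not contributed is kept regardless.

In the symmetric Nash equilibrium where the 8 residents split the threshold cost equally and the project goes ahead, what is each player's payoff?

Equal share of the threshold: 80/8 = 10.
At this profile no one gains by cutting their contribution: any cut drops the total below 80, the project is cancelled, contributions are refunded, and the deviator ends with 16, which is less than 16 − 10 + 21 = 27. Contributing more than 10 just wastes the excess. So contributing exactly 10 is a best response.
Each player's payoff: 16 − 10 + 21 = 27.

27 dollars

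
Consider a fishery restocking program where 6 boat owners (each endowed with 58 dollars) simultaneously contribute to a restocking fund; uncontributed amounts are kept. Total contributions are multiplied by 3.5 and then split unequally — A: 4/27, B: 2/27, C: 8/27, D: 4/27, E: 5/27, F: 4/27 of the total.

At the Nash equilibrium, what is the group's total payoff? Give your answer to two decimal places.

493.00 dollars

For player j, contributing a unit is worthwhile iff 3.5 × (j's share) ≥ 1, i.e. iff j's share is at least 0.2857.
The only share above 0.2857 is C's 8/27, contributing 58; the remaining 5 contribute 0. Total contributed: 58.
The restocking fund pays out 3.5 × 58 = 203.00 in total (split across the unequal shares, but the aggregate is all that matters for the group sum).
The 5 free-riders keep 58 each, adding 290. Group total = 290 + 203.00 = 493.00.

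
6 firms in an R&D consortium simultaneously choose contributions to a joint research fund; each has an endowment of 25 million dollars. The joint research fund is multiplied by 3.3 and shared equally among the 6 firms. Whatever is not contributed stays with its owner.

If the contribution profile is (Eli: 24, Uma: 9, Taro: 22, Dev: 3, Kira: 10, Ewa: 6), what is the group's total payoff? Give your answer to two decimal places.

320.20 million dollars

Total contributed: 24 + 9 + 22 + 3 + 10 + 6 = 74; total kept: 6 × 25 − 74 = 76.
The joint research fund pays out 3.3 × 74 = 244.20 in aggregate.
Group total = 76 + 244.20 = 320.20.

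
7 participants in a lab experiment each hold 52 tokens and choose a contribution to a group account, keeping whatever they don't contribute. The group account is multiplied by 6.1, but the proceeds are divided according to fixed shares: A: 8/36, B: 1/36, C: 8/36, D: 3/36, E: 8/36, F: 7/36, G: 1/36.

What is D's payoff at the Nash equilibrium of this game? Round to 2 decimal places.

Player j's private return per contributed unit is 6.1 × (j's share). Contributing is weakly dominant for j when that share is at least 1/6.1 = 0.1639, and contributing 0 is dominant otherwise.
A, C, E and F are above the threshold, contributing 52 each; the remaining 3 contribute 0. Total contributed: 208.
D keeps 52 and receives 6.1 × 208 × 3/36 = 105.73 from the group account, for a payoff of 157.73.

157.73 tokens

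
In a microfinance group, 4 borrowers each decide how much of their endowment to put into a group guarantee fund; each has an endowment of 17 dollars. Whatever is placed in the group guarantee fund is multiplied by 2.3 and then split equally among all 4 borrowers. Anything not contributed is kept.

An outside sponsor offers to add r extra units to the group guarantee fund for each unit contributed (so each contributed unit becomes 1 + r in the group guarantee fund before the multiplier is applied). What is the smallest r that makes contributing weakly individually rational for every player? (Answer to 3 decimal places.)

0.739

With matching at rate r, one contributed unit becomes (1 + r) in the group guarantee fund and returns 2.3 × (1 + r) / 4 to the contributor.
Setting this equal to 1: 1 + r = 4/2.3 = 1.7391.
So the minimum matching rate is r = 1.7391 − 1 = 0.739.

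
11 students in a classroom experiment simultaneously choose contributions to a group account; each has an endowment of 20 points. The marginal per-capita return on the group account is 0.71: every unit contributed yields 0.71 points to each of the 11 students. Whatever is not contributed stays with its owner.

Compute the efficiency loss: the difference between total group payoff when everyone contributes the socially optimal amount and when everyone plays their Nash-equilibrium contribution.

1498.20 points

The private return per contributed unit is 0.71 < 1, so contributing 0 is dominant for every player. At the Nash equilibrium everyone keeps their 20, and the group total is 11 × 20 = 220.
Each contributed unit returns 7.810 to the group as a whole (0.71 to each of 11 players), which exceeds 1, so the social optimum is full contribution: group total = 7.810 × 220 = 1718.20.
Efficiency loss = 1718.20 − 220 = 1498.20.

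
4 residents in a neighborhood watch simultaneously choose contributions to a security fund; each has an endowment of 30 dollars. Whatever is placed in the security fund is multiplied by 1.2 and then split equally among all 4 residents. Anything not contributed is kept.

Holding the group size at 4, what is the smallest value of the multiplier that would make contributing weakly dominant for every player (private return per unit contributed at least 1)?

A contributed unit returns (multiplier)/4 to its contributor.
This reaches 1 exactly when the multiplier is 4.

4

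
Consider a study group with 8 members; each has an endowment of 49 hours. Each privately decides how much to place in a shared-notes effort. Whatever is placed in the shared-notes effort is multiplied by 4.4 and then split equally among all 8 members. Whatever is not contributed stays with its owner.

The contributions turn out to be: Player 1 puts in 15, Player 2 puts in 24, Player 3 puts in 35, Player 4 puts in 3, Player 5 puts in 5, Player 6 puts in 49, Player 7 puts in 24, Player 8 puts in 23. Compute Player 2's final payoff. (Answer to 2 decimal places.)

Total contributed: 15 + 24 + 35 + 3 + 5 + 49 + 24 + 23 = 178.
Each receives 4.4 × 178 / 8 = 97.90 from the shared-notes effort.
Player 2 keeps 49 − 24 = 25, so Player 2's payoff is 25 + 97.90 = 122.90.

122.90 hours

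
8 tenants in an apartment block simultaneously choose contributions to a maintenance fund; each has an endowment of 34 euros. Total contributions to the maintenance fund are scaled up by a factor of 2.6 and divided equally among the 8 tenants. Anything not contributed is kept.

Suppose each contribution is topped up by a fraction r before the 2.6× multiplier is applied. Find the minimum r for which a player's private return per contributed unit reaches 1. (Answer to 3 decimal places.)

2.077

With matching at rate r, one contributed unit becomes (1 + r) in the maintenance fund and returns 2.6 × (1 + r) / 8 to the contributor.
Setting this equal to 1: 1 + r = 8/2.6 = 3.0769.
So the minimum matching rate is r = 3.0769 − 1 = 2.077.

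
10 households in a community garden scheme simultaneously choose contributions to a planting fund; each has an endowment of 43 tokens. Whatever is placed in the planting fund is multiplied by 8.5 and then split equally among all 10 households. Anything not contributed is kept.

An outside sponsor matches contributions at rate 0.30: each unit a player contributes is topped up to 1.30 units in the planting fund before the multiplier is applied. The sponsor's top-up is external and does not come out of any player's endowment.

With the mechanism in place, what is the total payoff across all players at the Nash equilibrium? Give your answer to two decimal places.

4751.50 tokens

The effective private return per unit is now 8.5 × 1.30 / 10 = 1.1050 > 1, so every player's dominant strategy flips to full contribution.
So the Nash equilibrium is full contribution by all 10; the group earns 8.5 × 1.30 × 430 = 4751.50.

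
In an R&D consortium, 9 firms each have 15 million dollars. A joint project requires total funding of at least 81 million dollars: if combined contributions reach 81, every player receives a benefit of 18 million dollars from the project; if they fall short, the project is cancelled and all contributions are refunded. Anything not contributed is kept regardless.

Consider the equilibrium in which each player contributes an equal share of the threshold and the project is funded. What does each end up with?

Equal share of the threshold: 81/9 = 9.
At this profile no one gains by cutting their contribution: any cut drops the total below 81, the project is cancelled, contributions are refunded, and the deviator ends with 15, which is less than 15 − 9 + 18 = 24. Contributing more than 9 just wastes the excess. So contributing exactly 9 is a best response.
Each player's payoff: 15 − 9 + 18 = 24.

24 million dollars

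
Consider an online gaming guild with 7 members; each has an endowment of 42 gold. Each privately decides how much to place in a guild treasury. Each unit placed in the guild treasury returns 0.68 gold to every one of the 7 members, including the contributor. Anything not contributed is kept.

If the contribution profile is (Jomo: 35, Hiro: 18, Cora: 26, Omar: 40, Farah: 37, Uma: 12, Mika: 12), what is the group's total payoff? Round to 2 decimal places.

970.80 gold

Total contributed: 35 + 18 + 26 + 40 + 37 + 12 + 12 = 180; total kept: 7 × 42 − 180 = 114.
The guild treasury pays out 0.68 × 7 × 180 = 856.80 in aggregate.
Group total = 114 + 856.80 = 970.80.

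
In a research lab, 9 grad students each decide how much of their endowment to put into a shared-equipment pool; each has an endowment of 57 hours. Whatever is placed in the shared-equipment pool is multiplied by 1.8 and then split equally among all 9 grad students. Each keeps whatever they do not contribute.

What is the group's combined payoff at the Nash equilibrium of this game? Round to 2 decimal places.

Each contributed unit returns 1.8/9 = 0.2000 to its contributor — below 1 — so contributing 0 is dominant for every player. At the Nash equilibrium everyone keeps their 57, and the group total is 9 × 57 = 513.

513.00 hours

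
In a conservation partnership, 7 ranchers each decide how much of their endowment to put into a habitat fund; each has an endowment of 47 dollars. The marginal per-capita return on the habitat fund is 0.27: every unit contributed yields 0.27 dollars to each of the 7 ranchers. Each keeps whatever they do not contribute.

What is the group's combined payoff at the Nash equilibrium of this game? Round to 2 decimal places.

The private return per contributed unit is 0.27 < 1, so contributing 0 is dominant for every player. At the Nash equilibrium everyone keeps their 47, and the group total is 7 × 47 = 329.

329.00 dollars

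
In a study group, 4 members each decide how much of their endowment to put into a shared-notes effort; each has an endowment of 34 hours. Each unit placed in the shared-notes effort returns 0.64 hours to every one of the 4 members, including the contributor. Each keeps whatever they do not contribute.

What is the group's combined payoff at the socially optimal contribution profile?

348.16 hours

Each contributed unit returns 2.560 to the group as a whole (0.64 to each of 4 players), which exceeds 1, so the social optimum is full contribution: group total = 2.560 × 136 = 348.16.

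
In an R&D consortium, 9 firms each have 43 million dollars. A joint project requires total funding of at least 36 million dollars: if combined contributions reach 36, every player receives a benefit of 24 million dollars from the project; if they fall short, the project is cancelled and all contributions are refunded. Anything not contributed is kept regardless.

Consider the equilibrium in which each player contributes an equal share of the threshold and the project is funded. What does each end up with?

Equal share of the threshold: 36/9 = 4.
At this profile no one gains by cutting their contribution: any cut drops the total below 36, the project is cancelled, contributions are refunded, and the deviator ends with 43, which is less than 43 − 4 + 24 = 63. Contributing more than 4 just wastes the excess. So contributing exactly 4 is a best response.
Each player's payoff: 43 − 4 + 24 = 63.

63 million dollars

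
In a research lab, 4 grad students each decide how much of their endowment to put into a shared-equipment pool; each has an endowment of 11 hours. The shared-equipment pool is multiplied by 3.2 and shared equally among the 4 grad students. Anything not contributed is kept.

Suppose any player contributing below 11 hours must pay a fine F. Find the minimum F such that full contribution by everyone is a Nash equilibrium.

2.20 hours

Given the others contribute fully, the best deviation is to contribute 0 (any partial contribution still incurs the fine and gives up units whose private return 0.8000 is below 1).
Deviating from 11 to 0 saves 11 hours but forfeits the deviator's share of the drop in the shared-equipment pool: 3.2/4 × 11 = 8.80.
So the deviation gain is 11 − 8.80 = 2.20, and the fine must be at least 2.20 hours to wipe it out.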